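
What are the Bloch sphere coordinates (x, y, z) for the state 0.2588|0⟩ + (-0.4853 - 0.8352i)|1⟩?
(-0.2512, -0.4323, -0.8661)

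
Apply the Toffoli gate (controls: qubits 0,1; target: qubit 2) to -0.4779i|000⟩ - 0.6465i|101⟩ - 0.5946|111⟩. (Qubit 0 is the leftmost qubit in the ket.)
-0.4779i|000⟩ - 0.6465i|101⟩ - 0.5946|110⟩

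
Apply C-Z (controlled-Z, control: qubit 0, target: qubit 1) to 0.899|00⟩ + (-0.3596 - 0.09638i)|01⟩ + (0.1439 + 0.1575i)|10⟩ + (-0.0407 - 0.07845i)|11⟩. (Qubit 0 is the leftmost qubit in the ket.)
0.899|00⟩ + (-0.3596 - 0.09638i)|01⟩ + (0.1439 + 0.1575i)|10⟩ + (0.0407 + 0.07845i)|11⟩

C-Z leaves the control-|0⟩ kets |00⟩, |01⟩ unchanged and applies Z to qubit 1 on the control-|1⟩ pair (|10⟩, |11⟩).
Z = [[1, 0], [0, -1]].
With a = amp(|10⟩) = (0.1439 + 0.1575i) and b = amp(|11⟩) = (-0.0407 - 0.07845i):
new amp(|10⟩) = (1)·a = (0.1439 + 0.1575i)
new amp(|11⟩) = (-1)·b = (0.0407 + 0.07845i)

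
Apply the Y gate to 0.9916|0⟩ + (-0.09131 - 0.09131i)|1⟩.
(-0.09131 + 0.09131i)|0⟩ + 0.9916i|1⟩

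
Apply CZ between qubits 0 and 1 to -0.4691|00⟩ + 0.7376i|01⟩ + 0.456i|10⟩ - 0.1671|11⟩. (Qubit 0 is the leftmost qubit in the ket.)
-0.4691|00⟩ + 0.7376i|01⟩ + 0.456i|10⟩ + 0.1671|11⟩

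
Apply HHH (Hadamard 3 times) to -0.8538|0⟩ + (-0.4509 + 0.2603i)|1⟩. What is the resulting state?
(-0.9226 + 0.1841i)|0⟩ + (-0.2849 - 0.1841i)|1⟩

H² = I, so H^3 = H: a single Hadamard. With (a, b) = (-0.8538, (-0.4509 + 0.2603i)), H gives ((a + b)/√2, (a − b)/√2) = ((-0.9226 + 0.1841i), (-0.2849 - 0.1841i)).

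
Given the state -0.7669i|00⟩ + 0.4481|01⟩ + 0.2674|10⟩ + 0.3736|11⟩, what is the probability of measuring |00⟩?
0.5881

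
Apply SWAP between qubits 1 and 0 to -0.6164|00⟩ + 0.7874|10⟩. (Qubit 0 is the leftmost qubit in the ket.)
-0.6164|00⟩ + 0.7874|01⟩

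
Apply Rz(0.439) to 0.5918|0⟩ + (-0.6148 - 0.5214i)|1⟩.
(0.5776 - 0.1289i)|0⟩ + (-0.4865 - 0.6428i)|1⟩

Rz(0.439) = [[e^(−iθ/2), 0], [0, e^(iθ/2)]] with e^(±iθ/2) = cos(θ/2) ± i·sin(θ/2); θ = 0.439, cos(θ/2) ≈ 0.976006, sin(θ/2) ≈ 0.217742.
With a = amp(|0⟩) = 0.5918 and b = amp(|1⟩) = (-0.6148 - 0.5214i):
new amp(|0⟩) = (0.976006 - 0.217742i)·a = (0.5776 - 0.1289i)
new amp(|1⟩) = (0.976006 + 0.217742i)·b = (-0.4865 - 0.6428i)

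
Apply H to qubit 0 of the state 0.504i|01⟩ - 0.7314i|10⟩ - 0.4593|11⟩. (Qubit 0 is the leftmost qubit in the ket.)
-0.5172i|00⟩ + (-0.3248 + 0.3564i)|01⟩ + 0.5172i|10⟩ + (0.3248 + 0.3564i)|11⟩

H on qubit 0 mixes each pair of kets that differ only in qubit 0: amplitudes (a, b) of (|…0…⟩, |…1…⟩) become ((a + b)/√2, (a − b)/√2). Kets absent from the input have amplitude 0.
(|00⟩, |10⟩): (a, b) = (0, -0.7314i) → (-0.5172i, 0.5172i)
(|01⟩, |11⟩): (a, b) = (0.504i, -0.4593) → ((-0.3248 + 0.3564i), (0.3248 + 0.3564i))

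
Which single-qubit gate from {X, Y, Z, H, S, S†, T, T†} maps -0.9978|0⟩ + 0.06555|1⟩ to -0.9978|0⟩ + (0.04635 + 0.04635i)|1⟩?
T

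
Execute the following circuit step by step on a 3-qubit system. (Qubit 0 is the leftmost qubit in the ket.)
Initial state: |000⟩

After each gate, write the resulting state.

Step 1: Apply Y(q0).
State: i|100⟩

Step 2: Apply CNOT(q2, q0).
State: i|100⟩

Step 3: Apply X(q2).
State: i|101⟩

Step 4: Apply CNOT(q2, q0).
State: i|001⟩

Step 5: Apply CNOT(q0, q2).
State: i|001⟩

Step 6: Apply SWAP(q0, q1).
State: i|001⟩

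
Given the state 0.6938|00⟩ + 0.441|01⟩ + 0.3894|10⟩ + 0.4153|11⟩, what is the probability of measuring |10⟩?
0.1516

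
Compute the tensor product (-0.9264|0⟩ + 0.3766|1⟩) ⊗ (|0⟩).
-0.9264|00⟩ + 0.3766|10⟩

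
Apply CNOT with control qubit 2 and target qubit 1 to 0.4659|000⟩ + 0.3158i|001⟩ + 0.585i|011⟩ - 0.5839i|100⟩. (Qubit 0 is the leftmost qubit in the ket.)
0.4659|000⟩ + 0.585i|001⟩ + 0.3158i|011⟩ - 0.5839i|100⟩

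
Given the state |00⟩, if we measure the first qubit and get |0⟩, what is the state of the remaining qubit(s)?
|0⟩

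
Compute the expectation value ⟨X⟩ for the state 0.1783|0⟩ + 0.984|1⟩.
0.3509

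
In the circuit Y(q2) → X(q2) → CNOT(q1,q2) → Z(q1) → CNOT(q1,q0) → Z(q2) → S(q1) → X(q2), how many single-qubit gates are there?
6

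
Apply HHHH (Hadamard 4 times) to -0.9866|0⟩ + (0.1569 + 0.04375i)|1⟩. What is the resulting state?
-0.9866|0⟩ + (0.1569 + 0.04375i)|1⟩

H² = I, so an even number of Hadamards cancels: H^4 = I and the state is unchanged.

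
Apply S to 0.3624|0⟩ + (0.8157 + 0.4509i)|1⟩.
0.3624|0⟩ + (-0.4509 + 0.8157i)|1⟩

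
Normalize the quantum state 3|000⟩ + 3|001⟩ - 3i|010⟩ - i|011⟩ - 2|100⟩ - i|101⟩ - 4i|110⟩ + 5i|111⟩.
0.3487|000⟩ + 0.3487|001⟩ - 0.3487i|010⟩ - 0.1162i|011⟩ - 0.2325|100⟩ - 0.1162i|101⟩ - 0.465i|110⟩ + 0.5812i|111⟩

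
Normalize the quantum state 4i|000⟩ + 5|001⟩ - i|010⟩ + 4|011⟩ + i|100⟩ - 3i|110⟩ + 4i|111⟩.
0.4364i|000⟩ + 0.5455|001⟩ - 0.1091i|010⟩ + 0.4364|011⟩ + 0.1091i|100⟩ - 0.3273i|110⟩ + 0.4364i|111⟩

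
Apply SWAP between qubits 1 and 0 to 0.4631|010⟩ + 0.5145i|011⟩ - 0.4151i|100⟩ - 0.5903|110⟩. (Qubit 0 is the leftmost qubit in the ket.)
-0.4151i|010⟩ + 0.4631|100⟩ + 0.5145i|101⟩ - 0.5903|110⟩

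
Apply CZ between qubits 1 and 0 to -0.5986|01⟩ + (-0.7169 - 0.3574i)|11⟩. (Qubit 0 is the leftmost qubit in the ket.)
-0.5986|01⟩ + (0.7169 + 0.3574i)|11⟩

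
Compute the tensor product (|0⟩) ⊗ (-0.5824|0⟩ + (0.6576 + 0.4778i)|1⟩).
-0.5824|00⟩ + (0.6576 + 0.4778i)|01⟩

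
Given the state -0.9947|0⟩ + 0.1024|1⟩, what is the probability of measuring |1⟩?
0.01049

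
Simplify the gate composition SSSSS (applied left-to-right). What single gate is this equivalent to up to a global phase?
S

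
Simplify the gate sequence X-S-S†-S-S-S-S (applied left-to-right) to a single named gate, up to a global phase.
X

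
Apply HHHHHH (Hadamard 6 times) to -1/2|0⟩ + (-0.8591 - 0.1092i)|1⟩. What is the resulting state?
-1/2|0⟩ + (-0.8591 - 0.1092i)|1⟩

H² = I, so an even number of Hadamards cancels: H^6 = I and the state is unchanged.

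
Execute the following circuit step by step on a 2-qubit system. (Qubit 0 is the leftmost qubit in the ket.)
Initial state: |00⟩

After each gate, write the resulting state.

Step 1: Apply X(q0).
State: |10⟩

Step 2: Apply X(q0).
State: |00⟩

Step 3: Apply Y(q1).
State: i|01⟩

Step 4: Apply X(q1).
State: i|00⟩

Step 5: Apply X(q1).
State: i|01⟩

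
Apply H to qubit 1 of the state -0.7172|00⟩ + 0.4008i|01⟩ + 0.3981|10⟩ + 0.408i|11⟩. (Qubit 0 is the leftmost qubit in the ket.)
(-0.5071 + 0.2834i)|00⟩ + (-0.5071 - 0.2834i)|01⟩ + (0.2815 + 0.2885i)|10⟩ + (0.2815 - 0.2885i)|11⟩

H on qubit 1 mixes each pair of kets that differ only in qubit 1: amplitudes (a, b) of (|…0…⟩, |…1…⟩) become ((a + b)/√2, (a − b)/√2). Kets absent from the input have amplitude 0.
(|00⟩, |01⟩): (a, b) = (-0.7172, 0.4008i) → ((-0.5071 + 0.2834i), (-0.5071 - 0.2834i))
(|10⟩, |11⟩): (a, b) = (0.3981, 0.408i) → ((0.2815 + 0.2885i), (0.2815 - 0.2885i))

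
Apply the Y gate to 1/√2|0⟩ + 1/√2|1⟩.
-(1/√2)i|0⟩ + (1/√2)i|1⟩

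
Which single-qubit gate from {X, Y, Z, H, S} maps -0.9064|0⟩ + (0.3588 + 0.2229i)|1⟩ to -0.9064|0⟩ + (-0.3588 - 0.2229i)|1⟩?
Z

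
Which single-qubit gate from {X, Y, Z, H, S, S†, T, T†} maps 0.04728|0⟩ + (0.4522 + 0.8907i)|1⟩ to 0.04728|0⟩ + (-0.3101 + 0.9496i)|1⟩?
T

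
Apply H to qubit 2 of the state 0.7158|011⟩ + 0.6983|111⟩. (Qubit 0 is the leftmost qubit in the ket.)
0.5061|010⟩ - 0.5061|011⟩ + 0.4938|110⟩ - 0.4938|111⟩

H on qubit 2 mixes each pair of kets that differ only in qubit 2: amplitudes (a, b) of (|…0…⟩, |…1…⟩) become ((a + b)/√2, (a − b)/√2). Kets absent from the input have amplitude 0.
(|010⟩, |011⟩): (a, b) = (0, 0.7158) → (0.5061, -0.5061)
(|110⟩, |111⟩): (a, b) = (0, 0.6983) → (0.4938, -0.4938)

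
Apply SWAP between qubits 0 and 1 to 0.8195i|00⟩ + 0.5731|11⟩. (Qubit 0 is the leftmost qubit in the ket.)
0.8195i|00⟩ + 0.5731|11⟩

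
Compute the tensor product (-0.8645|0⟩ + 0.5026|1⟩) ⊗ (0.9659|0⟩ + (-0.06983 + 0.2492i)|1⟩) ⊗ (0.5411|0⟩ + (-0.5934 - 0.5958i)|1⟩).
-0.4518|000⟩ + (0.4955 + 0.4975i)|001⟩ + (0.03267 - 0.1166i)|010⟩ + (-0.1642 + 0.09187i)|011⟩ + 0.2627|100⟩ + (-0.2881 - 0.2892i)|101⟩ + (-0.01899 + 0.06777i)|110⟩ + (0.09545 - 0.05341i)|111⟩

amp(|b₁b₂…⟩) = product of the factor amplitudes for bits b₁, b₂, …; only kets whose every factor amplitude is nonzero survive.
|000⟩: (-0.8645)(0.9659)(0.5411) = -0.4518
|001⟩: (-0.8645)(0.9659)(-0.5934 - 0.5958i) = (0.4955 + 0.4975i)
|010⟩: (-0.8645)(-0.06983 + 0.2492i)(0.5411) = (0.03267 - 0.1166i)
|011⟩: (-0.8645)(-0.06983 + 0.2492i)(-0.5934 - 0.5958i) = (-0.1642 + 0.09187i)
|100⟩: (0.5026)(0.9659)(0.5411) = 0.2627
|101⟩: (0.5026)(0.9659)(-0.5934 - 0.5958i) = (-0.2881 - 0.2892i)
|110⟩: (0.5026)(-0.06983 + 0.2492i)(0.5411) = (-0.01899 + 0.06777i)
|111⟩: (0.5026)(-0.06983 + 0.2492i)(-0.5934 - 0.5958i) = (0.09545 - 0.05341i)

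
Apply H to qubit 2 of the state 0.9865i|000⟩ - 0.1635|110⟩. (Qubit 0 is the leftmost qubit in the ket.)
0.6976i|000⟩ + 0.6976i|001⟩ - 0.1156|110⟩ - 0.1156|111⟩

H on qubit 2 mixes each pair of kets that differ only in qubit 2: amplitudes (a, b) of (|…0…⟩, |…1…⟩) become ((a + b)/√2, (a − b)/√2). Kets absent from the input have amplitude 0.
(|000⟩, |001⟩): (a, b) = (0.9865i, 0) → (0.6976i, 0.6976i)
(|110⟩, |111⟩): (a, b) = (-0.1635, 0) → (-0.1156, -0.1156)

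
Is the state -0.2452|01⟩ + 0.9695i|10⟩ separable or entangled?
Entangled

Writing the state as a|00⟩ + b|01⟩ + c|10⟩ + d|11⟩, it is a product state iff ad − bc = 0.
Here (a, b, c, d) = (0, -0.2452, 0.9695i, 0): ad − bc = (0)(0) − (-0.2452)(0.9695i) = 0.2377i ≠ 0, so the state is entangled.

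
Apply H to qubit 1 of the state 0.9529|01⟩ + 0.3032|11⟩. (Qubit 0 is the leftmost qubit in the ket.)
0.6738|00⟩ - 0.6738|01⟩ + 0.2144|10⟩ - 0.2144|11⟩

H on qubit 1 mixes each pair of kets that differ only in qubit 1: amplitudes (a, b) of (|…0…⟩, |…1…⟩) become ((a + b)/√2, (a − b)/√2). Kets absent from the input have amplitude 0.
(|00⟩, |01⟩): (a, b) = (0, 0.9529) → (0.6738, -0.6738)
(|10⟩, |11⟩): (a, b) = (0, 0.3032) → (0.2144, -0.2144)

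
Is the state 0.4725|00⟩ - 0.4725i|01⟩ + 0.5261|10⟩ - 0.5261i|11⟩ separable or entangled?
Separable

Writing the state as a|00⟩ + b|01⟩ + c|10⟩ + d|11⟩, it is a product state iff ad − bc = 0.
Here (a, b, c, d) = (0.4725, -0.4725i, 0.5261, -0.5261i): ad − bc = (0.4725)(-0.5261i) − (-0.4725i)(0.5261) = 0, so the state is separable.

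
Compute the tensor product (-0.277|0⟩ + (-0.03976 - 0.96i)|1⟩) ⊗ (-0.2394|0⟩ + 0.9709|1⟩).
0.06631|00⟩ - 0.2689|01⟩ + (0.009519 + 0.2298i)|10⟩ + (-0.0386 - 0.9321i)|11⟩

amp(|b₁b₂…⟩) = product of the factor amplitudes for bits b₁, b₂, …; only kets whose every factor amplitude is nonzero survive.
|00⟩: (-0.277)(-0.2394) = 0.06631
|01⟩: (-0.277)(0.9709) = -0.2689
|10⟩: (-0.03976 - 0.96i)(-0.2394) = (0.009519 + 0.2298i)
|11⟩: (-0.03976 - 0.96i)(0.9709) = (-0.0386 - 0.9321i)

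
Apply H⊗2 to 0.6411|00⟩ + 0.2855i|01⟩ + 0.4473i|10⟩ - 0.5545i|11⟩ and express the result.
(0.3206 + 0.08915i)|00⟩ + (0.3206 + 0.3582i)|01⟩ + (0.3206 + 0.1964i)|10⟩ + (0.3206 - 0.6437i)|11⟩

H⊗2 gives amp(|y⟩) = (1/2) Σ_x (−1)^(x·y) amp(|x⟩), where x·y is the number of positions in which both x and y have a 1.
|00⟩: (0.6411 + 0.2855i + 0.4473i - 0.5545i)/2 = (0.3206 + 0.08915i)
|01⟩: (0.6411 - 0.2855i + 0.4473i + 0.5545i)/2 = (0.3206 + 0.3582i)
|10⟩: (0.6411 + 0.2855i - 0.4473i + 0.5545i)/2 = (0.3206 + 0.1964i)
|11⟩: (0.6411 - 0.2855i - 0.4473i - 0.5545i)/2 = (0.3206 - 0.6437i)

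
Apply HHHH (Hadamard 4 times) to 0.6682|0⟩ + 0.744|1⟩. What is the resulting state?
0.6682|0⟩ + 0.744|1⟩

H² = I, so an even number of Hadamards cancels: H^4 = I and the state is unchanged.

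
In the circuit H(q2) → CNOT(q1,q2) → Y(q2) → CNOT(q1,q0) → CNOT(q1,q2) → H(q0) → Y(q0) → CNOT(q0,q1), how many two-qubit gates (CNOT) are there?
4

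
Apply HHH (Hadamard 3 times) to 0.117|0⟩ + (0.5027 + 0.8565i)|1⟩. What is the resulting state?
(0.4382 + 0.6056i)|0⟩ + (-0.2727 - 0.6056i)|1⟩

H² = I, so H^3 = H: a single Hadamard. With (a, b) = (0.117, (0.5027 + 0.8565i)), H gives ((a + b)/√2, (a − b)/√2) = ((0.4382 + 0.6056i), (-0.2727 - 0.6056i)).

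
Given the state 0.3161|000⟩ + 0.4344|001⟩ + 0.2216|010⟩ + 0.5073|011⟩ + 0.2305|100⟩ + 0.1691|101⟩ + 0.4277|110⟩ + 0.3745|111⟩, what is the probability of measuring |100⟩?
0.05313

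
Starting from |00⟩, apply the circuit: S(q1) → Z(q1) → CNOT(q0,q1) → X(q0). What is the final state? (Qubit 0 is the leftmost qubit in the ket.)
|10⟩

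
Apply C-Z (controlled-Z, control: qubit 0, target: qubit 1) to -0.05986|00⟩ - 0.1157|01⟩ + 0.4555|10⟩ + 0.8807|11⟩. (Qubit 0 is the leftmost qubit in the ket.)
-0.05986|00⟩ - 0.1157|01⟩ + 0.4555|10⟩ - 0.8807|11⟩

C-Z leaves the control-|0⟩ kets |00⟩, |01⟩ unchanged and applies Z to qubit 1 on the control-|1⟩ pair (|10⟩, |11⟩).
Z = [[1, 0], [0, -1]].
With a = amp(|10⟩) = 0.4555 and b = amp(|11⟩) = 0.8807:
new amp(|10⟩) = (1)·a = 0.4555
new amp(|11⟩) = (-1)·b = -0.8807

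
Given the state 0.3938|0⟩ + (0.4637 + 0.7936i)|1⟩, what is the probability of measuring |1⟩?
0.8448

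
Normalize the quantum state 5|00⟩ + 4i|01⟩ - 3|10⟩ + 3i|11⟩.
0.6509|00⟩ + 0.5208i|01⟩ - 0.3906|10⟩ + 0.3906i|11⟩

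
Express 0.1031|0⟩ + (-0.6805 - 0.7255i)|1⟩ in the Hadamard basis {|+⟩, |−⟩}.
(-0.4083 - 0.513i)|+⟩ + (0.5541 + 0.513i)|−⟩

With |ψ⟩ = α|0⟩ + β|1⟩, the Hadamard-basis coefficients are ⟨+|ψ⟩ = (α + β)/√2 and ⟨−|ψ⟩ = (α − β)/√2.
Here α = 0.1031, β = (-0.6805 - 0.7255i): (α + β)/√2 = (-0.4083 - 0.513i), (α − β)/√2 = (0.5541 + 0.513i).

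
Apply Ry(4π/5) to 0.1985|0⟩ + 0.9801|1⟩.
-0.8708|0⟩ + 0.4917|1⟩

Ry(4π/5) = [[cos(θ/2), −sin(θ/2)], [sin(θ/2), cos(θ/2)]]; θ = 4π/5, cos(θ/2) ≈ 0.309017, sin(θ/2) ≈ 0.951057.
With a = amp(|0⟩) = 0.1985 and b = amp(|1⟩) = 0.9801:
new amp(|0⟩) = (0.309017)·a + (-0.951057)·b = -0.8708
new amp(|1⟩) = (0.951057)·a + (0.309017)·b = 0.4917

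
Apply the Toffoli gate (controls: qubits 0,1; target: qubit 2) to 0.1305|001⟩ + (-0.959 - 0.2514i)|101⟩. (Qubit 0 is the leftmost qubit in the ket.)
0.1305|001⟩ + (-0.959 - 0.2514i)|101⟩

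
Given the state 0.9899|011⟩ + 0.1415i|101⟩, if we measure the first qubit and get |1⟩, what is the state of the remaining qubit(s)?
i|01⟩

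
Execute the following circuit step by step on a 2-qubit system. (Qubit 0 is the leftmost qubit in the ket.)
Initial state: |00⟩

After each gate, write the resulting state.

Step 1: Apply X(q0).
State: |10⟩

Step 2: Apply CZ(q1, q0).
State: |10⟩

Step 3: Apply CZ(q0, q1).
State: |10⟩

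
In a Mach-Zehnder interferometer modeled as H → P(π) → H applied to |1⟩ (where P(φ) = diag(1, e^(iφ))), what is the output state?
|0⟩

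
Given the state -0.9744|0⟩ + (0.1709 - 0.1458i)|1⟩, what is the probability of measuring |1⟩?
0.05046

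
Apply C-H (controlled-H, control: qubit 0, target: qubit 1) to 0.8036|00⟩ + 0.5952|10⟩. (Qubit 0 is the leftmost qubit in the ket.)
0.8036|00⟩ + 0.4209|10⟩ + 0.4209|11⟩

C-H leaves the control-|0⟩ kets |00⟩, |01⟩ unchanged and applies H to qubit 1 on the control-|1⟩ pair (|10⟩, |11⟩).
H = [[1/√2, 1/√2], [1/√2, -1/√2]].
With a = amp(|10⟩) = 0.5952 and b = amp(|11⟩) = 0:
new amp(|10⟩) = (1/√2)·a + (1/√2)·b = 0.4209
new amp(|11⟩) = (1/√2)·a + (-1/√2)·b = 0.4209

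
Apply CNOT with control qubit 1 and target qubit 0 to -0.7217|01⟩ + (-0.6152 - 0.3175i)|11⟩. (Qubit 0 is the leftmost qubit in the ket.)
(-0.6152 - 0.3175i)|01⟩ - 0.7217|11⟩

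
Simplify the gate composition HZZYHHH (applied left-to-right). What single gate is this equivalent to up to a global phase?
Y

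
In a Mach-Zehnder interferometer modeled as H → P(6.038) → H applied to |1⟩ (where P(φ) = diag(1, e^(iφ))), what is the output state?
(0.01495 + 0.1214i)|0⟩ + (0.985 - 0.1214i)|1⟩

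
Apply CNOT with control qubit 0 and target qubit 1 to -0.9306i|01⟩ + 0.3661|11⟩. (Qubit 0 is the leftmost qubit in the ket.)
-0.9306i|01⟩ + 0.3661|10⟩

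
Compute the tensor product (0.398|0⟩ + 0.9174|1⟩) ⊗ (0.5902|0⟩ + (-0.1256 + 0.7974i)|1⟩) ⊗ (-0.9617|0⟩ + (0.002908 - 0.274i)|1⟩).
-0.2259|000⟩ + (0.0006831 - 0.06436i)|001⟩ + (0.04807 - 0.3052i)|010⟩ + (0.08681 + 0.01462i)|011⟩ - 0.5207|100⟩ + (0.001575 - 0.1484i)|101⟩ + (0.1108 - 0.7035i)|110⟩ + (0.2001 + 0.0337i)|111⟩

amp(|b₁b₂…⟩) = product of the factor amplitudes for bits b₁, b₂, …; only kets whose every factor amplitude is nonzero survive.
|000⟩: (0.398)(0.5902)(-0.9617) = -0.2259
|001⟩: (0.398)(0.5902)(0.002908 - 0.274i) = (0.0006831 - 0.06436i)
|010⟩: (0.398)(-0.1256 + 0.7974i)(-0.9617) = (0.04807 - 0.3052i)
|011⟩: (0.398)(-0.1256 + 0.7974i)(0.002908 - 0.274i) = (0.08681 + 0.01462i)
|100⟩: (0.9174)(0.5902)(-0.9617) = -0.5207
|101⟩: (0.9174)(0.5902)(0.002908 - 0.274i) = (0.001575 - 0.1484i)
|110⟩: (0.9174)(-0.1256 + 0.7974i)(-0.9617) = (0.1108 - 0.7035i)
|111⟩: (0.9174)(-0.1256 + 0.7974i)(0.002908 - 0.274i) = (0.2001 + 0.0337i)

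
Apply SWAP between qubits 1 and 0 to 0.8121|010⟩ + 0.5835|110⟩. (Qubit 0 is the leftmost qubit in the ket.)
0.8121|100⟩ + 0.5835|110⟩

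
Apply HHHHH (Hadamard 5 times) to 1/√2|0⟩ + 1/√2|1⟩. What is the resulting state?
|0⟩

H² = I, so H^5 = H: a single Hadamard. With (a, b) = (1/√2, 1/√2), H gives ((a + b)/√2, (a − b)/√2) = (1, 0).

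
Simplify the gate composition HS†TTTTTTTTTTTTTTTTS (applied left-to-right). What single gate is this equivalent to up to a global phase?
H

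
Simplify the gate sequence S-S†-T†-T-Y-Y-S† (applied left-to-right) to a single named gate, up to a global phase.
S†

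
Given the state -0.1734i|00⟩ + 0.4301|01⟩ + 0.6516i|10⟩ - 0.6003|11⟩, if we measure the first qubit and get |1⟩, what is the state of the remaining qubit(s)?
0.7355i|0⟩ - 0.6776|1⟩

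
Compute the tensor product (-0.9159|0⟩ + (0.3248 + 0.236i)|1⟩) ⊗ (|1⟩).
-0.9159|01⟩ + (0.3248 + 0.236i)|11⟩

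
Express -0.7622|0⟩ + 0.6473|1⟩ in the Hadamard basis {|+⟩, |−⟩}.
-0.08125|+⟩ - 0.9967|−⟩

With |ψ⟩ = α|0⟩ + β|1⟩, the Hadamard-basis coefficients are ⟨+|ψ⟩ = (α + β)/√2 and ⟨−|ψ⟩ = (α − β)/√2.
Here α = -0.7622, β = 0.6473: (α + β)/√2 = -0.08125, (α − β)/√2 = -0.9967.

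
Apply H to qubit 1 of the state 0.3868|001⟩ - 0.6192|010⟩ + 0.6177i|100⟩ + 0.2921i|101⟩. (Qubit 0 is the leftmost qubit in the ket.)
-0.4378|000⟩ + 0.2735|001⟩ + 0.4378|010⟩ + 0.2735|011⟩ + 0.4368i|100⟩ + 0.2065i|101⟩ + 0.4368i|110⟩ + 0.2065i|111⟩

H on qubit 1 mixes each pair of kets that differ only in qubit 1: amplitudes (a, b) of (|…0…⟩, |…1…⟩) become ((a + b)/√2, (a − b)/√2). Kets absent from the input have amplitude 0.
(|000⟩, |010⟩): (a, b) = (0, -0.6192) → (-0.4378, 0.4378)
(|001⟩, |011⟩): (a, b) = (0.3868, 0) → (0.2735, 0.2735)
(|100⟩, |110⟩): (a, b) = (0.6177i, 0) → (0.4368i, 0.4368i)
(|101⟩, |111⟩): (a, b) = (0.2921i, 0) → (0.2065i, 0.2065i)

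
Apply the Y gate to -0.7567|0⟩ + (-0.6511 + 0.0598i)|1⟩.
(0.0598 + 0.6511i)|0⟩ - 0.7567i|1⟩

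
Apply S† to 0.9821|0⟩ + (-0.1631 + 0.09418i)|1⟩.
0.9821|0⟩ + (0.09418 + 0.1631i)|1⟩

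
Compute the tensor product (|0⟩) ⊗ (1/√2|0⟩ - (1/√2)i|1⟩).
1/√2|00⟩ - (1/√2)i|01⟩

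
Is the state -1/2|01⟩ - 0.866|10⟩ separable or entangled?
Entangled

Writing the state as a|00⟩ + b|01⟩ + c|10⟩ + d|11⟩, it is a product state iff ad − bc = 0.
Here (a, b, c, d) = (0, -1/2, -0.866, 0): ad − bc = (0)(0) − (-1/2)(-0.866) = -0.433 ≠ 0, so the state is entangled.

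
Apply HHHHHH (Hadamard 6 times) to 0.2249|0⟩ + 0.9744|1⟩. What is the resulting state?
0.2249|0⟩ + 0.9744|1⟩

H² = I, so an even number of Hadamards cancels: H^6 = I and the state is unchanged.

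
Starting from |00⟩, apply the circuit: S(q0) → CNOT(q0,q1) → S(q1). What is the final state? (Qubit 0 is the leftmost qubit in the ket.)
|00⟩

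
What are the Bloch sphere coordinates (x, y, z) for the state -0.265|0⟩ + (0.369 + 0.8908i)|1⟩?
(-0.1956, -0.4721, -0.8595)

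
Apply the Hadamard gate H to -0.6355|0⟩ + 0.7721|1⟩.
0.09659|0⟩ - 0.9953|1⟩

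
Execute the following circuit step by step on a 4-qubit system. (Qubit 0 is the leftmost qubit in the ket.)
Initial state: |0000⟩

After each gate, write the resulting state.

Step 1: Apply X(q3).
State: |0001⟩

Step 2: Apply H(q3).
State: 1/√2|0000⟩ - 1/√2|0001⟩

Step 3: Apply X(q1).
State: 1/√2|0100⟩ - 1/√2|0101⟩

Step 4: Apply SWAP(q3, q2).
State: 1/√2|0100⟩ - 1/√2|0110⟩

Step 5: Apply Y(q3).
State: (1/√2)i|0101⟩ - (1/√2)i|0111⟩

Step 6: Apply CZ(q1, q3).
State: -(1/√2)i|0101⟩ + (1/√2)i|0111⟩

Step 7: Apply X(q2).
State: (1/√2)i|0101⟩ - (1/√2)i|0111⟩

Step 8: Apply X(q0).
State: (1/√2)i|1101⟩ - (1/√2)i|1111⟩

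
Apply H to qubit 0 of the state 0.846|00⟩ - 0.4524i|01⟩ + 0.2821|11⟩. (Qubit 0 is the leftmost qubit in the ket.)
0.5982|00⟩ + (0.1995 - 0.3199i)|01⟩ + 0.5982|10⟩ + (-0.1995 - 0.3199i)|11⟩

H on qubit 0 mixes each pair of kets that differ only in qubit 0: amplitudes (a, b) of (|…0…⟩, |…1…⟩) become ((a + b)/√2, (a − b)/√2). Kets absent from the input have amplitude 0.
(|00⟩, |10⟩): (a, b) = (0.846, 0) → (0.5982, 0.5982)
(|01⟩, |11⟩): (a, b) = (-0.4524i, 0.2821) → ((0.1995 - 0.3199i), (-0.1995 - 0.3199i))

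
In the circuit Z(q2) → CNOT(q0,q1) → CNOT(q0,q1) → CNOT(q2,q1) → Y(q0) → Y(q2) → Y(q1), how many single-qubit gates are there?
4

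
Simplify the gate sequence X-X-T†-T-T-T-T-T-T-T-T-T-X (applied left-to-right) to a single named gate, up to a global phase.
X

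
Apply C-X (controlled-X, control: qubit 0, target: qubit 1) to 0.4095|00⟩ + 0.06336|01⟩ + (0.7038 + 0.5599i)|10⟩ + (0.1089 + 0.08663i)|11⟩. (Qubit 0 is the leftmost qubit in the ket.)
0.4095|00⟩ + 0.06336|01⟩ + (0.1089 + 0.08663i)|10⟩ + (0.7038 + 0.5599i)|11⟩

C-X leaves the control-|0⟩ kets |00⟩, |01⟩ unchanged and applies X to qubit 1 on the control-|1⟩ pair (|10⟩, |11⟩).
X = [[0, 1], [1, 0]].
With a = amp(|10⟩) = (0.7038 + 0.5599i) and b = amp(|11⟩) = (0.1089 + 0.08663i):
new amp(|10⟩) = (1)·b = (0.1089 + 0.08663i)
new amp(|11⟩) = (1)·a = (0.7038 + 0.5599i)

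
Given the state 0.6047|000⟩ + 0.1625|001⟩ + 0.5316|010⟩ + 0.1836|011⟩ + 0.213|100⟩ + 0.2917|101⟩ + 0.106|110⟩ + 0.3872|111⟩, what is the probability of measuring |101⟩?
0.08509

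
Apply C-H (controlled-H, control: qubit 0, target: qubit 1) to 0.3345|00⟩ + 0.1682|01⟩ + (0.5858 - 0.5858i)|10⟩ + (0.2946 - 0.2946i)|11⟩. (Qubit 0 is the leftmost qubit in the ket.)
0.3345|00⟩ + 0.1682|01⟩ + (0.6225 - 0.6225i)|10⟩ + (0.2059 - 0.2059i)|11⟩

C-H leaves the control-|0⟩ kets |00⟩, |01⟩ unchanged and applies H to qubit 1 on the control-|1⟩ pair (|10⟩, |11⟩).
H = [[1/√2, 1/√2], [1/√2, -1/√2]].
With a = amp(|10⟩) = (0.5858 - 0.5858i) and b = amp(|11⟩) = (0.2946 - 0.2946i):
new amp(|10⟩) = (1/√2)·a + (1/√2)·b = (0.6225 - 0.6225i)
new amp(|11⟩) = (1/√2)·a + (-1/√2)·b = (0.2059 - 0.2059i)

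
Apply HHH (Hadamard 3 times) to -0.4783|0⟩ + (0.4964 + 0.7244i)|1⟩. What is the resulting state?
(0.0128 + 0.5122i)|0⟩ + (-0.6892 - 0.5122i)|1⟩

H² = I, so H^3 = H: a single Hadamard. With (a, b) = (-0.4783, (0.4964 + 0.7244i)), H gives ((a + b)/√2, (a − b)/√2) = ((0.0128 + 0.5122i), (-0.6892 - 0.5122i)).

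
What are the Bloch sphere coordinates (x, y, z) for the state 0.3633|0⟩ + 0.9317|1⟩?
(0.677, 0, -0.7361)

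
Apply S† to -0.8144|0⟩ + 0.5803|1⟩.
-0.8144|0⟩ - 0.5803i|1⟩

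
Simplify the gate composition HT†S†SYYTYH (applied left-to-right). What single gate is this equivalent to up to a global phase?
Y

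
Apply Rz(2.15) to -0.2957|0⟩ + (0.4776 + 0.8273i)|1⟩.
(-0.1407 + 0.2601i)|0⟩ + (-0.5005 + 0.8137i)|1⟩

Rz(2.15) = [[e^(−iθ/2), 0], [0, e^(iθ/2)]] with e^(±iθ/2) = cos(θ/2) ± i·sin(θ/2); θ = 2.15, cos(θ/2) ≈ 0.475732, sin(θ/2) ≈ 0.87959.
With a = amp(|0⟩) = -0.2957 and b = amp(|1⟩) = (0.4776 + 0.8273i):
new amp(|0⟩) = (0.475732 - 0.87959i)·a = (-0.1407 + 0.2601i)
new amp(|1⟩) = (0.475732 + 0.87959i)·b = (-0.5005 + 0.8137i)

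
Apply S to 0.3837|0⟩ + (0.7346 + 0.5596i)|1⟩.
0.3837|0⟩ + (-0.5596 + 0.7346i)|1⟩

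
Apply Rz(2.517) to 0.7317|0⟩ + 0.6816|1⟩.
(0.2248 - 0.6963i)|0⟩ + (0.2094 + 0.6486i)|1⟩

Rz(2.517) = [[e^(−iθ/2), 0], [0, e^(iθ/2)]] with e^(±iθ/2) = cos(θ/2) ± i·sin(θ/2); θ = 2.517, cos(θ/2) ≈ 0.307245, sin(θ/2) ≈ 0.951631.
With a = amp(|0⟩) = 0.7317 and b = amp(|1⟩) = 0.6816:
new amp(|0⟩) = (0.307245 - 0.951631i)·a = (0.2248 - 0.6963i)
new amp(|1⟩) = (0.307245 + 0.951631i)·b = (0.2094 + 0.6486i)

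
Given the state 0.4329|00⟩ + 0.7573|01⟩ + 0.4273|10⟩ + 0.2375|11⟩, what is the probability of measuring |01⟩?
0.5735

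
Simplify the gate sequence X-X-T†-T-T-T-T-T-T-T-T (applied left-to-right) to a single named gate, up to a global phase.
T†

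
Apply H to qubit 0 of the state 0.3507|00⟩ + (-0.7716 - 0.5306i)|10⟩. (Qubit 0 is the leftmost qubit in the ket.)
(-0.2976 - 0.3752i)|00⟩ + (0.7936 + 0.3752i)|10⟩

H on qubit 0 mixes each pair of kets that differ only in qubit 0: amplitudes (a, b) of (|…0…⟩, |…1…⟩) become ((a + b)/√2, (a − b)/√2). Kets absent from the input have amplitude 0.
(|00⟩, |10⟩): (a, b) = (0.3507, (-0.7716 - 0.5306i)) → ((-0.2976 - 0.3752i), (0.7936 + 0.3752i))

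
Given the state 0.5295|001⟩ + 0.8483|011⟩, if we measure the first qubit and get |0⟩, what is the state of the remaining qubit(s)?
0.5295|01⟩ + 0.8483|11⟩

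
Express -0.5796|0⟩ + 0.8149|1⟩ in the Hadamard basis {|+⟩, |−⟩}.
0.1664|+⟩ - 0.9861|−⟩

With |ψ⟩ = α|0⟩ + β|1⟩, the Hadamard-basis coefficients are ⟨+|ψ⟩ = (α + β)/√2 and ⟨−|ψ⟩ = (α − β)/√2.
Here α = -0.5796, β = 0.8149: (α + β)/√2 = 0.1664, (α − β)/√2 = -0.9861.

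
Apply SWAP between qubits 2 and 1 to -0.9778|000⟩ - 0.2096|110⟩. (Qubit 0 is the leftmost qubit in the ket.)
-0.9778|000⟩ - 0.2096|101⟩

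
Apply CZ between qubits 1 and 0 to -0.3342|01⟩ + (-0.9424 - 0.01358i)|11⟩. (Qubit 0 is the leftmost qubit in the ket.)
-0.3342|01⟩ + (0.9424 + 0.01358i)|11⟩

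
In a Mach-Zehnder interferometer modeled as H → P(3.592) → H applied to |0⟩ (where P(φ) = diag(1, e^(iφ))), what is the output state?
(0.04987 - 0.2177i)|0⟩ + (0.9501 + 0.2177i)|1⟩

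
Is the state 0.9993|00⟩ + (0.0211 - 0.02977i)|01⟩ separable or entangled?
Separable

Writing the state as a|00⟩ + b|01⟩ + c|10⟩ + d|11⟩, it is a product state iff ad − bc = 0.
Here (a, b, c, d) = (0.9993, (0.0211 - 0.02977i), 0, 0): ad − bc = (0.9993)(0) − (0.0211 - 0.02977i)(0) = 0, so the state is separable.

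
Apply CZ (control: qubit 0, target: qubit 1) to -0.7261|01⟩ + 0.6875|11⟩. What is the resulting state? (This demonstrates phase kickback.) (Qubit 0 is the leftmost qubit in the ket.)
-0.7261|01⟩ - 0.6875|11⟩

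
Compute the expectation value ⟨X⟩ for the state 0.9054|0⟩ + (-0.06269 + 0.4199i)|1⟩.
-0.1135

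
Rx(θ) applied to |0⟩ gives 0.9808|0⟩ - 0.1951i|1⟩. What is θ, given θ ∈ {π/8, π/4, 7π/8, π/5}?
π/8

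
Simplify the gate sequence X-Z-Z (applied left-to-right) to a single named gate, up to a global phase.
X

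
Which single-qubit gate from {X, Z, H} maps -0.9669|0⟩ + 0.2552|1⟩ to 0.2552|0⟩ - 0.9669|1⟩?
X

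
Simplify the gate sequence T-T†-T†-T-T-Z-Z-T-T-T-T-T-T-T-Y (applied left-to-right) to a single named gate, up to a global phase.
Y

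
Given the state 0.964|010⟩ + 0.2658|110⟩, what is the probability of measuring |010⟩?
0.9293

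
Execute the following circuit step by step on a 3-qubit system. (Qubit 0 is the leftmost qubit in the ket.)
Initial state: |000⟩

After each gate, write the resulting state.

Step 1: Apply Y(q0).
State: i|100⟩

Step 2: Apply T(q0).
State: (-1/√2 + (1/√2)i)|100⟩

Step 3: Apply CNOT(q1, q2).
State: (-1/√2 + (1/√2)i)|100⟩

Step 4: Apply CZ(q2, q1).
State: (-1/√2 + (1/√2)i)|100⟩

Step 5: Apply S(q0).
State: (-1/√2 - (1/√2)i)|100⟩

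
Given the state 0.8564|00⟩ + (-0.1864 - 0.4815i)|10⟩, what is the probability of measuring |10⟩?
0.2666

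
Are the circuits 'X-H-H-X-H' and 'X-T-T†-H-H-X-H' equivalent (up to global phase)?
Yes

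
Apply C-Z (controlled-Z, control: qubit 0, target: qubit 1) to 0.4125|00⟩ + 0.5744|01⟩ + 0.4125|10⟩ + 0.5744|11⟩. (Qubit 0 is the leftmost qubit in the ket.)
0.4125|00⟩ + 0.5744|01⟩ + 0.4125|10⟩ - 0.5744|11⟩

C-Z leaves the control-|0⟩ kets |00⟩, |01⟩ unchanged and applies Z to qubit 1 on the control-|1⟩ pair (|10⟩, |11⟩).
Z = [[1, 0], [0, -1]].
With a = amp(|10⟩) = 0.4125 and b = amp(|11⟩) = 0.5744:
new amp(|10⟩) = (1)·a = 0.4125
new amp(|11⟩) = (-1)·b = -0.5744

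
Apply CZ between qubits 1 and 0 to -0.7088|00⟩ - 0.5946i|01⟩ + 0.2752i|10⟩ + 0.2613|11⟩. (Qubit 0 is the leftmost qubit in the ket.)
-0.7088|00⟩ - 0.5946i|01⟩ + 0.2752i|10⟩ - 0.2613|11⟩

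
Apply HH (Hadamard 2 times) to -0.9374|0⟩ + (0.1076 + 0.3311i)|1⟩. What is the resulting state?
-0.9374|0⟩ + (0.1076 + 0.3311i)|1⟩

H² = I, so an even number of Hadamards cancels: H^2 = I and the state is unchanged.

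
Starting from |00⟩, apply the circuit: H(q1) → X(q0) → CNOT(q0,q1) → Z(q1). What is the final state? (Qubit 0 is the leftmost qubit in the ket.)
1/√2|10⟩ - 1/√2|11⟩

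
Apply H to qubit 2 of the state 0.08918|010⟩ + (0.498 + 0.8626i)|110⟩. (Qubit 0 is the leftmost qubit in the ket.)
0.06306|010⟩ + 0.06306|011⟩ + (0.3521 + 0.61i)|110⟩ + (0.3521 + 0.61i)|111⟩

H on qubit 2 mixes each pair of kets that differ only in qubit 2: amplitudes (a, b) of (|…0…⟩, |…1…⟩) become ((a + b)/√2, (a − b)/√2). Kets absent from the input have amplitude 0.
(|010⟩, |011⟩): (a, b) = (0.08918, 0) → (0.06306, 0.06306)
(|110⟩, |111⟩): (a, b) = ((0.498 + 0.8626i), 0) → ((0.3521 + 0.61i), (0.3521 + 0.61i))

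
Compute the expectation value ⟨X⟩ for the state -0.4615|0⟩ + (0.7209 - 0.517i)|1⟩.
-0.6654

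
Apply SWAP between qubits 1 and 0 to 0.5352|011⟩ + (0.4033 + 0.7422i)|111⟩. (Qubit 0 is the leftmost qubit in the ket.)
0.5352|101⟩ + (0.4033 + 0.7422i)|111⟩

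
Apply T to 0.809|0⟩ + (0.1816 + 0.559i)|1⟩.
0.809|0⟩ + (-0.2669 + 0.5237i)|1⟩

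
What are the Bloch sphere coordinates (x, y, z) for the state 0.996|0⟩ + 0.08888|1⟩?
(0.177, 0, 0.9841)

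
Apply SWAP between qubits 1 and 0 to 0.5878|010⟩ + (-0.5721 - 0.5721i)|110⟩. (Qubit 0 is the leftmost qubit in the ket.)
0.5878|100⟩ + (-0.5721 - 0.5721i)|110⟩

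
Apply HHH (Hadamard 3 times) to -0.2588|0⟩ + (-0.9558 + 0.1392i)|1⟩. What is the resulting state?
(-0.8589 + 0.09843i)|0⟩ + (0.4929 - 0.09843i)|1⟩

H² = I, so H^3 = H: a single Hadamard. With (a, b) = (-0.2588, (-0.9558 + 0.1392i)), H gives ((a + b)/√2, (a − b)/√2) = ((-0.8589 + 0.09843i), (0.4929 - 0.09843i)).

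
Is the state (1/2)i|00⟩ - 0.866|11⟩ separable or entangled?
Entangled

Writing the state as a|00⟩ + b|01⟩ + c|10⟩ + d|11⟩, it is a product state iff ad − bc = 0.
Here (a, b, c, d) = ((1/2)i, 0, 0, -0.866): ad − bc = ((1/2)i)(-0.866) − (0)(0) = -0.433i ≠ 0, so the state is entangled.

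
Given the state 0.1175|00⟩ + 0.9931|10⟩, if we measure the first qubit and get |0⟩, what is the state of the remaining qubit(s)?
|0⟩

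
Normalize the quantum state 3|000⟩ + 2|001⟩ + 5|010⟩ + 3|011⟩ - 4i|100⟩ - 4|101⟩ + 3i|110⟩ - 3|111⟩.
0.3046|000⟩ + 0.2031|001⟩ + 0.5077|010⟩ + 0.3046|011⟩ - 0.4061i|100⟩ - 0.4061|101⟩ + 0.3046i|110⟩ - 0.3046|111⟩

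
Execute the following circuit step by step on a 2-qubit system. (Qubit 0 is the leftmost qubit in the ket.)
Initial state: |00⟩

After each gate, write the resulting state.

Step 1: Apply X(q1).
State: |01⟩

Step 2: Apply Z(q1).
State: -|01⟩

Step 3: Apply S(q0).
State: -|01⟩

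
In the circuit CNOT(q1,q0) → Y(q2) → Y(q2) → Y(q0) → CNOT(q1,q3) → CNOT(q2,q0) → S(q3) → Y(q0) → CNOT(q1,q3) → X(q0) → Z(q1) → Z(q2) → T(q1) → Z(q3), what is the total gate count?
14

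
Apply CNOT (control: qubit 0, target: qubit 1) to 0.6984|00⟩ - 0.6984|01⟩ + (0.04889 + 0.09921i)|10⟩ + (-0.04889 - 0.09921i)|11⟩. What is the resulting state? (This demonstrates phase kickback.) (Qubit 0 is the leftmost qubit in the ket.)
0.6984|00⟩ - 0.6984|01⟩ + (-0.04889 - 0.09921i)|10⟩ + (0.04889 + 0.09921i)|11⟩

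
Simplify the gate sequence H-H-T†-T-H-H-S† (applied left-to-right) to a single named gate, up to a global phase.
S†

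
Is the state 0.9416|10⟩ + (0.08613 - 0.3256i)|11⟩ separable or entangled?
Separable

Writing the state as a|00⟩ + b|01⟩ + c|10⟩ + d|11⟩, it is a product state iff ad − bc = 0.
Here (a, b, c, d) = (0, 0, 0.9416, (0.08613 - 0.3256i)): ad − bc = (0)(0.08613 - 0.3256i) − (0)(0.9416) = 0, so the state is separable.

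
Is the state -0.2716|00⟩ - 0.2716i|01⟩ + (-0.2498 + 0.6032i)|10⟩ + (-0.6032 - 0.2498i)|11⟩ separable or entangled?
Separable

Writing the state as a|00⟩ + b|01⟩ + c|10⟩ + d|11⟩, it is a product state iff ad − bc = 0.
Here (a, b, c, d) = (-0.2716, -0.2716i, (-0.2498 + 0.6032i), (-0.6032 - 0.2498i)): ad − bc = (-0.2716)(-0.6032 - 0.2498i) − (-0.2716i)(-0.2498 + 0.6032i) = 0, so the state is separable.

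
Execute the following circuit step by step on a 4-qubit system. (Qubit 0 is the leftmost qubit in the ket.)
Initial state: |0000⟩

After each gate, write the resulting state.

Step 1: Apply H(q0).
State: 1/√2|0000⟩ + 1/√2|1000⟩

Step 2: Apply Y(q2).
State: (1/√2)i|0010⟩ + (1/√2)i|1010⟩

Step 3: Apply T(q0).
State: (1/√2)i|0010⟩ + (-1/2 + (1/2)i)|1010⟩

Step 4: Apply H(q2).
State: (1/2)i|0000⟩ - (1/2)i|0010⟩ + (-1/√8 + (1/√8)i)|1000⟩ + (1/√8 - (1/√8)i)|1010⟩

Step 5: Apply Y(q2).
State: -1/2|0000⟩ - 1/2|0010⟩ + (-1/√8 - (1/√8)i)|1000⟩ + (-1/√8 - (1/√8)i)|1010⟩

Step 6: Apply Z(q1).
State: -1/2|0000⟩ - 1/2|0010⟩ + (-1/√8 - (1/√8)i)|1000⟩ + (-1/√8 - (1/√8)i)|1010⟩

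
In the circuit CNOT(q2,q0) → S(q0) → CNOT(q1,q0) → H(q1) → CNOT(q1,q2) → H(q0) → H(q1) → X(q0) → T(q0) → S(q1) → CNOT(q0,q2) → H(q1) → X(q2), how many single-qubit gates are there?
9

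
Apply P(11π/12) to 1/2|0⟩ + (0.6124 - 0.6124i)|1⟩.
1/2|0⟩ + (-0.433 + 0.75i)|1⟩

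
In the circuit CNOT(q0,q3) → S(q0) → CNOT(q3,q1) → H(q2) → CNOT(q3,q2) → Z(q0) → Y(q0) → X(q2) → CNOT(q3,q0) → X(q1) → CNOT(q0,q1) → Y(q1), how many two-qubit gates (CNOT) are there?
5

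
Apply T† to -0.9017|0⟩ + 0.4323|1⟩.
-0.9017|0⟩ + (0.3057 - 0.3057i)|1⟩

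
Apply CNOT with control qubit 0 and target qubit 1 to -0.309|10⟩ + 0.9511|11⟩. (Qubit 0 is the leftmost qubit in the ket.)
0.9511|10⟩ - 0.309|11⟩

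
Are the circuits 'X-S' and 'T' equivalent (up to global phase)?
No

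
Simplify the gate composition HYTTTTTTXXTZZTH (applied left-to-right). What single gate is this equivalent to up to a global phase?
Y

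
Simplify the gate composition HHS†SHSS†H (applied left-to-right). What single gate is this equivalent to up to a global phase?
I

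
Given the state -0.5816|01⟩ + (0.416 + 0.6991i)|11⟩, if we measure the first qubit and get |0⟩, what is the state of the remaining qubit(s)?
-|1⟩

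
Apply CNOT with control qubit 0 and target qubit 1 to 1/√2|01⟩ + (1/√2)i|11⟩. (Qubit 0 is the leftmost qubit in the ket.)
1/√2|01⟩ + (1/√2)i|10⟩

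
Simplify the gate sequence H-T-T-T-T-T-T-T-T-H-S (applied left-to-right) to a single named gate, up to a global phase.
S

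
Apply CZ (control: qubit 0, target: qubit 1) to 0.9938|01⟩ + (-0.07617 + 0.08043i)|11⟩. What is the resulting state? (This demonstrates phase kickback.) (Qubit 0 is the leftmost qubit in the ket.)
0.9938|01⟩ + (0.07617 - 0.08043i)|11⟩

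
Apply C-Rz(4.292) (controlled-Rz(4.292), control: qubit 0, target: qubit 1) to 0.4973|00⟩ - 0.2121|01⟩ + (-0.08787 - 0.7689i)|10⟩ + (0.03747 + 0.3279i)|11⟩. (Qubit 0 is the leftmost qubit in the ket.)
0.4973|00⟩ - 0.2121|01⟩ + (-0.5974 + 0.492i)|10⟩ + (-0.2955 - 0.1469i)|11⟩

C-Rz(4.292) leaves the control-|0⟩ kets |00⟩, |01⟩ unchanged and applies Rz(4.292) to qubit 1 on the control-|1⟩ pair (|10⟩, |11⟩).
Rz(4.292) = [[e^(−iθ/2), 0], [0, e^(iθ/2)]] with e^(±iθ/2) = cos(θ/2) ± i·sin(θ/2); θ = 4.292, cos(θ/2) ≈ -0.544006, sin(θ/2) ≈ 0.839082.
With a = amp(|10⟩) = (-0.08787 - 0.7689i) and b = amp(|11⟩) = (0.03747 + 0.3279i):
new amp(|10⟩) = (-0.544006 - 0.839082i)·a = (-0.5974 + 0.492i)
new amp(|11⟩) = (-0.544006 + 0.839082i)·b = (-0.2955 - 0.1469i)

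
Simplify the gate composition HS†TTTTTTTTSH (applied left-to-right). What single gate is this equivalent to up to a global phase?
I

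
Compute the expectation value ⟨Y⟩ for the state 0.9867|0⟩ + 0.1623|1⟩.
0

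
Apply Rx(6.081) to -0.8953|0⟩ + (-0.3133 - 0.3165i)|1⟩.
(0.8588 + 0.03162i)|0⟩ + (0.3117 + 0.4052i)|1⟩

Rx(6.081) = [[cos(θ/2), −i·sin(θ/2)], [−i·sin(θ/2), cos(θ/2)]]; θ = 6.081, cos(θ/2) ≈ -0.994894, sin(θ/2) ≈ 0.100921.
With a = amp(|0⟩) = -0.8953 and b = amp(|1⟩) = (-0.3133 - 0.3165i):
new amp(|0⟩) = (-0.994894)·a + (-0.100921i)·b = (0.8588 + 0.03162i)
new amp(|1⟩) = (-0.100921i)·a + (-0.994894)·b = (0.3117 + 0.4052i)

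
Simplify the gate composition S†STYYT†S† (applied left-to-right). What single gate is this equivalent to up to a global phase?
S†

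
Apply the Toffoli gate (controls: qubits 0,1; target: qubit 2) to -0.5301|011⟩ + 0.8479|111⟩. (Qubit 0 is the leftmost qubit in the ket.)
-0.5301|011⟩ + 0.8479|110⟩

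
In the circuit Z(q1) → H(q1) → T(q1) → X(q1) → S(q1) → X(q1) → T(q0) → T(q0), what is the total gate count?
8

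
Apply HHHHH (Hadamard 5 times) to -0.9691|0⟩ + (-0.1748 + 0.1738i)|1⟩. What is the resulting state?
(-0.8089 + 0.1229i)|0⟩ + (-0.5617 - 0.1229i)|1⟩

H² = I, so H^5 = H: a single Hadamard. With (a, b) = (-0.9691, (-0.1748 + 0.1738i)), H gives ((a + b)/√2, (a − b)/√2) = ((-0.8089 + 0.1229i), (-0.5617 - 0.1229i)).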